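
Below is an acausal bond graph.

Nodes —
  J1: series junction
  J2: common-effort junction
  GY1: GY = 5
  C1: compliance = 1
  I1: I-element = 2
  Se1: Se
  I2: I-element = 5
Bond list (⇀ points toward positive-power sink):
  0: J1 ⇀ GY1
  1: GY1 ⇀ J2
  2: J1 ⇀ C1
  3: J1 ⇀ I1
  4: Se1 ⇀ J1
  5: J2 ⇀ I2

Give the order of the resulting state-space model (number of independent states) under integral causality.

b4 stroke→J1  (Se1 fixes effort; stroke away)
b2 stroke→J1  (C1 integral (e out))
b3 stroke→I1  (I1 integral (f out))
b0 stroke→J1  (J1 flow already set via bond 3)
b1 stroke→J2  (GY1: gyrator matches bond 0)
b5 stroke→I2  (J2 effort already set via bond 1)

3  (C1, I1, I2 all integral)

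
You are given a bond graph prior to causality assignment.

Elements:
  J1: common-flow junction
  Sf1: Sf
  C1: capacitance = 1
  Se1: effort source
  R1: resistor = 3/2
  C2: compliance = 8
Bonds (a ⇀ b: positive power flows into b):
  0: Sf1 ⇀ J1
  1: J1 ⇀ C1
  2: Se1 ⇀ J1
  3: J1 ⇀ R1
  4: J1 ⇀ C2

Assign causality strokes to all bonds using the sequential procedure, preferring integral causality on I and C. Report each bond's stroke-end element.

#0 stroke→Sf1  (Sf1: flow source, stroke at near end)
#2 stroke→J1  (source Se1 imposes e)
#1 stroke→J1  (1-jn J1 has f-setter on 0)
#3 stroke→J1  (J1 flow already set via bond 0)
#4 stroke→J1  (J1 flow already set via bond 0)

β0 stroke→Sf1
β1 stroke→J1
β2 stroke→J1
β3 stroke→J1
β4 stroke→J1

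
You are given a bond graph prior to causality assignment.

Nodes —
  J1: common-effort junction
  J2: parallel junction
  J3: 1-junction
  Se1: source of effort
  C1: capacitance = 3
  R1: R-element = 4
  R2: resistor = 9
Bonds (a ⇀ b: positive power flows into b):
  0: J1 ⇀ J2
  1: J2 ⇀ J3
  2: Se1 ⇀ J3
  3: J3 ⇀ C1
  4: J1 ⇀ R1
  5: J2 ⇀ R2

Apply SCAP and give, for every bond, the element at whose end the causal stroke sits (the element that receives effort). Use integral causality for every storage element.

β0 |J1
β1 |J2
β2 |J3
β3 |J3
β4 |R1
β5 |R2

bond 2 stroke at J3  (Se1 (Se) sets effort on bond)
bond 3 stroke at J3  (C1 integral (e out))
bond 1 stroke at J2  (closing 1-jn rule on J3)
bond 0 stroke at J1  (0-jn J2 has e-setter on 1)
bond 5 stroke at R2  (J2: bond 1 brought effort, rest push out)
bond 4 stroke at R1  (0-jn J1 has e-setter on 0)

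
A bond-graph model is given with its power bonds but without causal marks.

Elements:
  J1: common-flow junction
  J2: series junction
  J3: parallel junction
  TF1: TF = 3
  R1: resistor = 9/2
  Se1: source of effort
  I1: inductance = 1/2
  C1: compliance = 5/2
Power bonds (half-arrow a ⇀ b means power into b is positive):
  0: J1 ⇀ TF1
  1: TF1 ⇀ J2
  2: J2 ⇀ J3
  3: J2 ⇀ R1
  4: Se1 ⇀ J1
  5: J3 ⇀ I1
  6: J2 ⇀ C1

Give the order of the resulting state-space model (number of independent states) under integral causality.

2  (C1, I1 all integral)

#4 stroke→J1  (Se1 fixes effort; stroke away)
#0 stroke→TF1  (J1 needs exactly one f-in)
#1 stroke→J2  (through TF1, causality passes straight; one stroke at TF1)
#5 stroke→I1  (I1 outputs flow p/I1)
#2 stroke→J3  (only one effort-in slot at J3)
#3 stroke→J2  (J2 flow already set via bond 2)
#6 stroke→J2  (common-f at J2 fixed by 2)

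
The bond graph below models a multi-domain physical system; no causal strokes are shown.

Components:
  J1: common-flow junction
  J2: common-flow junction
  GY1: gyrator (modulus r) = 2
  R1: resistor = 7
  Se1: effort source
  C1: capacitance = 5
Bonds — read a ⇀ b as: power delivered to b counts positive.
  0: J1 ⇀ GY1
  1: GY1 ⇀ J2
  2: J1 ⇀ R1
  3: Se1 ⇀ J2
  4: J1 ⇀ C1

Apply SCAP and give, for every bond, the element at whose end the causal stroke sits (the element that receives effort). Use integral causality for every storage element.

β0 stroke at GY1
β1 stroke at GY1
β2 stroke at J1
β3 stroke at J2
β4 stroke at J1

b3 stroke at J2  (Se1 (Se) sets effort on bond)
b1 stroke at GY1  (J2 needs exactly one f-in)
b0 stroke at GY1  (GY1 both-in/both-out from 1)
b2 stroke at J1  (1-jn J1 has f-setter on 0)
b4 stroke at J1  (1-jn J1 has f-setter on 0)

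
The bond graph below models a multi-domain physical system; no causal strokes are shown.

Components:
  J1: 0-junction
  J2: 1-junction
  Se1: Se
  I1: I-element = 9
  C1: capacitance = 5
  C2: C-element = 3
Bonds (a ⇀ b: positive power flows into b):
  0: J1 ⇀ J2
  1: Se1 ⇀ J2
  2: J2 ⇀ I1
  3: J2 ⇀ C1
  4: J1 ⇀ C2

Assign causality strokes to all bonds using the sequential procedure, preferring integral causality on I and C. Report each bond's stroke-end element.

bond 1 stroke at J2  (Se1 (Se) sets effort on bond)
bond 2 stroke at I1  (I1: I, integral causality)
bond 0 stroke at J2  (J2 flow already set via bond 2)
bond 3 stroke at J2  (common-f at J2 fixed by 2)
bond 4 stroke at J1  (J1: last free bond brings effort in)

#0 |J2
#1 |J2
#2 |I1
#3 |J2
#4 |J1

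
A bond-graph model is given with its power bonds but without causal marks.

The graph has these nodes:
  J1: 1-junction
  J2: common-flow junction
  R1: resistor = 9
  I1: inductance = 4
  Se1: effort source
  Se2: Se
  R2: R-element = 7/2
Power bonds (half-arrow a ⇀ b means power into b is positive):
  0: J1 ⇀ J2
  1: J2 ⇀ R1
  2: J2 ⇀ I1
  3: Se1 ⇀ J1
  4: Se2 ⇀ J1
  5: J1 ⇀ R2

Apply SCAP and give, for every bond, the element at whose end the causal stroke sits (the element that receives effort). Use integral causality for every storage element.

bond 0 stroke at J2
bond 1 stroke at J2
bond 2 stroke at I1
bond 3 stroke at J1
bond 4 stroke at J1
bond 5 stroke at J1

b3 →J1  (Se1 fixes effort; stroke away)
b4 →J1  (Se2 (Se) sets effort on bond)
b2 →I1  (prefer integral on I1)
b0 →J2  (J2: bond 2 brought flow, rest push out)
b1 →J2  (common-f at J2 fixed by 2)
b5 →J1  (1-jn J1 has f-setter on 0)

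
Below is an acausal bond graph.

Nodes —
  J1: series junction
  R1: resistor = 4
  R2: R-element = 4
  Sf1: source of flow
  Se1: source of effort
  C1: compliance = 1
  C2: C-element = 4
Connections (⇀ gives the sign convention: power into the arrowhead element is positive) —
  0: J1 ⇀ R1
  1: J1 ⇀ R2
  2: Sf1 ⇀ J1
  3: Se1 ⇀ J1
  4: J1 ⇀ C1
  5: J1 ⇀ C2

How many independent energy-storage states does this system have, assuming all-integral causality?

b2 stroke→Sf1  (source Sf1 imposes f)
b3 stroke→J1  (Se1 (Se) sets effort on bond)
b0 stroke→J1  (common-f at J1 fixed by 2)
b1 stroke→J1  (J1 flow already set via bond 2)
b4 stroke→J1  (J1: bond 2 brought flow, rest push out)
b5 stroke→J1  (J1 flow already set via bond 2)

2  (C1, C2 all integral)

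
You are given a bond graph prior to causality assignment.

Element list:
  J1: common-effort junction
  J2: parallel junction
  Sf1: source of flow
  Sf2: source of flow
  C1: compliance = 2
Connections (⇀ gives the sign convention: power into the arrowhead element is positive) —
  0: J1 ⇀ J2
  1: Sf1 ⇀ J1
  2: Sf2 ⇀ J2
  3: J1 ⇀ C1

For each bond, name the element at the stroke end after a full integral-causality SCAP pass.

#0 |J2
#1 |Sf1
#2 |Sf2
#3 |J1

#1 stroke→Sf1  (source Sf1 imposes f)
#2 stroke→Sf2  (Sf2: flow source, stroke at near end)
#0 stroke→J2  (J2: last free bond brings effort in)
#3 stroke→J1  (only one effort-in slot at J1)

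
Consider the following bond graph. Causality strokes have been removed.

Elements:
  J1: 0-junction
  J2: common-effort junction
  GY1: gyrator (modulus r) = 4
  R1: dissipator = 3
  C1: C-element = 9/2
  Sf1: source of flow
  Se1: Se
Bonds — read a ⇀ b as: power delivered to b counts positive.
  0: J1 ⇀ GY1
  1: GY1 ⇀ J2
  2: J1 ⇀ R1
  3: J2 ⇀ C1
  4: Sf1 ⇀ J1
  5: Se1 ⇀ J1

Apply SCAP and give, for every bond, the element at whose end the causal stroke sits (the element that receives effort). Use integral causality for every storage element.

#4 stroke at Sf1  (Sf1 (Sf) sets flow on bond)
#5 stroke at J1  (source Se1 imposes e)
#0 stroke at GY1  (J1 effort already set via bond 5)
#2 stroke at R1  (J1: bond 5 brought effort, rest push out)
#1 stroke at GY1  (GY1 both-in/both-out from 0)
#3 stroke at J2  (J2 needs exactly one e-in)

#0 →GY1
#1 →GY1
#2 →R1
#3 →J2
#4 →Sf1
#5 →J1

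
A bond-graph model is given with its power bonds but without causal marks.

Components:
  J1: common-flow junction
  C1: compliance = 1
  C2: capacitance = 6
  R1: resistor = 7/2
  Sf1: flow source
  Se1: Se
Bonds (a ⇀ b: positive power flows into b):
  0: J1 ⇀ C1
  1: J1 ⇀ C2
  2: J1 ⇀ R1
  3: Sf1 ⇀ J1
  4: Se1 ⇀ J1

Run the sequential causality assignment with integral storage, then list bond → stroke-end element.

#0 →J1
#1 →J1
#2 →J1
#3 →Sf1
#4 →J1

#3 |Sf1  (source Sf1 imposes f)
#4 |J1  (source Se1 imposes e)
#0 |J1  (J1: bond 3 brought flow, rest push out)
#1 |J1  (1-jn J1 has f-setter on 3)
#2 |J1  (J1: bond 3 brought flow, rest push out)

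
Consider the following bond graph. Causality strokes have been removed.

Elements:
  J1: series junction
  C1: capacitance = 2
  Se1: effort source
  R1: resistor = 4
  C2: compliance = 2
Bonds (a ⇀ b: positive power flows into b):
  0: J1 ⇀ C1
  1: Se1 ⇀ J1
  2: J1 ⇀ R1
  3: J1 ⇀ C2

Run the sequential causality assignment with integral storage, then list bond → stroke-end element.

β0 stroke at J1
β1 stroke at J1
β2 stroke at R1
β3 stroke at J1

b1 |J1  (Se1 fixes effort; stroke away)
b0 |J1  (C1 integral (e out))
b3 |J1  (C2: C, integral causality)
b2 |R1  (only one flow-in slot at J1)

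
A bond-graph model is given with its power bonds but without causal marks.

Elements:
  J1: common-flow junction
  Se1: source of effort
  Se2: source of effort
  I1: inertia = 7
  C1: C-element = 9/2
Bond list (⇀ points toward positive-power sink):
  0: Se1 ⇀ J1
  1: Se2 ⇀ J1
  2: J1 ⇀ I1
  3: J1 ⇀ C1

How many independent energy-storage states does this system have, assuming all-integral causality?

2  (C1, I1 all integral)

#0 |J1  (Se1 fixes effort; stroke away)
#1 |J1  (Se2 fixes effort; stroke away)
#2 |I1  (I1: I, integral causality)
#3 |J1  (J1: bond 2 brought flow, rest push out)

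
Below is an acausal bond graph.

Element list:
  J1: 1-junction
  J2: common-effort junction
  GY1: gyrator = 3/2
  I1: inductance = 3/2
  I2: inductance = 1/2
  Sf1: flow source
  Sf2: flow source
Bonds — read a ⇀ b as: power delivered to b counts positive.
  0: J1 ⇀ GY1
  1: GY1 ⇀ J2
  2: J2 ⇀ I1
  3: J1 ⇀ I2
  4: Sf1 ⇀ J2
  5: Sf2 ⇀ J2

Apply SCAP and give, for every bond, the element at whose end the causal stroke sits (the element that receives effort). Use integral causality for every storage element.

β0 stroke at J1
β1 stroke at J2
β2 stroke at I1
β3 stroke at I2
β4 stroke at Sf1
β5 stroke at Sf2

#4 stroke at Sf1  (Sf1: flow source, stroke at near end)
#5 stroke at Sf2  (Sf2 (Sf) sets flow on bond)
#2 stroke at I1  (I1: I, integral causality)
#1 stroke at J2  (closing 0-jn rule on J2)
#0 stroke at J1  (GY1 both-in/both-out from 1)
#3 stroke at I2  (J1 needs exactly one f-in)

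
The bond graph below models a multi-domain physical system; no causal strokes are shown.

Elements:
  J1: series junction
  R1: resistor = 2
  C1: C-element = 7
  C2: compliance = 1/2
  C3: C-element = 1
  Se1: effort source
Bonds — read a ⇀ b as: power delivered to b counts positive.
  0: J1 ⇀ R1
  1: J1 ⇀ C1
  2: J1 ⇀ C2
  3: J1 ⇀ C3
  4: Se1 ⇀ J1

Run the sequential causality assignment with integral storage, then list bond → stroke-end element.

b0 |R1
b1 |J1
b2 |J1
b3 |J1
b4 |J1

b4 stroke at J1  (Se1: effort source, stroke at far end)
b1 stroke at J1  (C1: C, integral causality)
b2 stroke at J1  (C2: C, integral causality)
b3 stroke at J1  (prefer integral on C3)
b0 stroke at R1  (only one flow-in slot at J1)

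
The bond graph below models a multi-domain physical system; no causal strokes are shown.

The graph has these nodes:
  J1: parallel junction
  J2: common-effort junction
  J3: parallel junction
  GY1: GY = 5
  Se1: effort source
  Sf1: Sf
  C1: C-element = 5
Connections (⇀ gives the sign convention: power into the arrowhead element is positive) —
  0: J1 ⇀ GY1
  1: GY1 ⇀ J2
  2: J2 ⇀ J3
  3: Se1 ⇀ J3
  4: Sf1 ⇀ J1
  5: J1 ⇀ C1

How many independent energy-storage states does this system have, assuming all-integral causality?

β3 |J3  (Se1 (Se) sets effort on bond)
β4 |Sf1  (Sf1: flow source, stroke at near end)
β2 |J2  (common-e at J3 fixed by 3)
β1 |GY1  (J2 effort already set via bond 2)
β0 |GY1  (through GY1, causality inverts; strokes same side of GY1)
β5 |J1  (J1 needs exactly one e-in)

1  (C1 all integral)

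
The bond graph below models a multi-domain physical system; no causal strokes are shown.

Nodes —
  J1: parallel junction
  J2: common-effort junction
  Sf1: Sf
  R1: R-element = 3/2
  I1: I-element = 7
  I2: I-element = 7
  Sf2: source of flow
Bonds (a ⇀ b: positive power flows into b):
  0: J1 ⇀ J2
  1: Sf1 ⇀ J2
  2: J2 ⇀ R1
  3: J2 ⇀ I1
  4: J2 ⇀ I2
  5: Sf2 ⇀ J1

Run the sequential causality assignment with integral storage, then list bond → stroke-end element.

b0 →J1
b1 →Sf1
b2 →J2
b3 →I1
b4 →I2
b5 →Sf2

bond 1 stroke→Sf1  (Sf1: flow source, stroke at near end)
bond 5 stroke→Sf2  (source Sf2 imposes f)
bond 0 stroke→J1  (J1: last free bond brings effort in)
bond 3 stroke→I1  (I1: I, integral causality)
bond 4 stroke→I2  (prefer integral on I2)
bond 2 stroke→J2  (only one effort-in slot at J2)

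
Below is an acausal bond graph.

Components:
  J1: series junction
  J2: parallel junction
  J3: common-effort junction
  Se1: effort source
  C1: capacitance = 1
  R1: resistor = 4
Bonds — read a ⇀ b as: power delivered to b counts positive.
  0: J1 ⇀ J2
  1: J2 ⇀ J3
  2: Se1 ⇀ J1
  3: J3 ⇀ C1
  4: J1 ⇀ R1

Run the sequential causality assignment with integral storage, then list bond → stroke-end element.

#2 stroke→J1  (source Se1 imposes e)
#3 stroke→J3  (C1 outputs effort q/C1)
#1 stroke→J2  (J3 effort already set via bond 3)
#0 stroke→J1  (0-jn J2 has e-setter on 1)
#4 stroke→R1  (closing 1-jn rule on J1)

b0 stroke→J1
b1 stroke→J2
b2 stroke→J1
b3 stroke→J3
b4 stroke→R1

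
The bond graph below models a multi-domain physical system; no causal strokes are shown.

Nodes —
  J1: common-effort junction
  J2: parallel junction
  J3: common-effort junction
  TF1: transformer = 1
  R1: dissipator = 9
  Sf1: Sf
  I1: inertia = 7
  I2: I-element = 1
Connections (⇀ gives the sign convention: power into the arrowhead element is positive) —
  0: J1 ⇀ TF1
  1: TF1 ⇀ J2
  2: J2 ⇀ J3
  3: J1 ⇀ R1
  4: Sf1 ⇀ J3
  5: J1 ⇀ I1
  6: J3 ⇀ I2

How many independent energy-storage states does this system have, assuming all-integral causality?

2  (I1, I2 all integral)

b4 stroke at Sf1  (Sf1: flow source, stroke at near end)
b5 stroke at I1  (prefer integral on I1)
b6 stroke at I2  (prefer integral on I2)
b2 stroke at J3  (closing 0-jn rule on J3)
b1 stroke at J2  (closing 0-jn rule on J2)
b0 stroke at TF1  (through TF1, causality passes straight; one stroke at TF1)
b3 stroke at J1  (only one effort-in slot at J1)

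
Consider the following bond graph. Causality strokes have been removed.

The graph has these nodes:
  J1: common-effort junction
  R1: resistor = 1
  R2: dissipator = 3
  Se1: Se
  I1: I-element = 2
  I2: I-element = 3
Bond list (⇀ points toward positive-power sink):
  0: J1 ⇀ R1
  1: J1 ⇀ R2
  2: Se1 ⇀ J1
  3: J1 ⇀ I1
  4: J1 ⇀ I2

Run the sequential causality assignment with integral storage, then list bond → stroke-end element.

bond 2 |J1  (source Se1 imposes e)
bond 0 |R1  (J1 effort already set via bond 2)
bond 1 |R2  (0-jn J1 has e-setter on 2)
bond 3 |I1  (0-jn J1 has e-setter on 2)
bond 4 |I2  (J1: bond 2 brought effort, rest push out)

b0 stroke→R1
b1 stroke→R2
b2 stroke→J1
b3 stroke→I1
b4 stroke→I2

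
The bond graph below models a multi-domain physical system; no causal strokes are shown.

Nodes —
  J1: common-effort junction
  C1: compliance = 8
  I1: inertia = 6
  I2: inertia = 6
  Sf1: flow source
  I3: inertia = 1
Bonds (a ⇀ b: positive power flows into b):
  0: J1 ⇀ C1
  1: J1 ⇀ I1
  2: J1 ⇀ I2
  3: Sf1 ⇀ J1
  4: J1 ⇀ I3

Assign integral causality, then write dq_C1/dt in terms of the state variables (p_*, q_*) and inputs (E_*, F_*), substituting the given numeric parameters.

dq_C1/dt = F_Sf1 - p_I1/6 - p_I2/6 - p_I3

b3 stroke at Sf1  (Sf1: flow source, stroke at near end)
b0 stroke at J1  (C1: C, integral causality)
b1 stroke at I1  (J1: bond 0 brought effort, rest push out)
b2 stroke at I2  (J1: bond 0 brought effort, rest push out)
b4 stroke at I3  (common-e at J1 fixed by 0)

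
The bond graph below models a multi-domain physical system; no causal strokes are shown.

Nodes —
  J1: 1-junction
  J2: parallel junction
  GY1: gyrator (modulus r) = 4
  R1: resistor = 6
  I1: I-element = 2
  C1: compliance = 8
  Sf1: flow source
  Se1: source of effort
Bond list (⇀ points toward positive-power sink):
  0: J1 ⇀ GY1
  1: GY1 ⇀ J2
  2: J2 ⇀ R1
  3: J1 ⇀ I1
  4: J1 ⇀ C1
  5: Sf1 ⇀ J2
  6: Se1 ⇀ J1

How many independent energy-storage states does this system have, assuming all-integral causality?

β5 stroke→Sf1  (Sf1 fixes flow; stroke at Sf1)
β6 stroke→J1  (Se1 (Se) sets effort on bond)
β3 stroke→I1  (I1 integral (f out))
β0 stroke→J1  (1-jn J1 has f-setter on 3)
β4 stroke→J1  (J1 flow already set via bond 3)
β1 stroke→J2  (GY GY1: same side as bond 0)
β2 stroke→R1  (J2 effort already set via bond 1)

2  (C1, I1 all integral)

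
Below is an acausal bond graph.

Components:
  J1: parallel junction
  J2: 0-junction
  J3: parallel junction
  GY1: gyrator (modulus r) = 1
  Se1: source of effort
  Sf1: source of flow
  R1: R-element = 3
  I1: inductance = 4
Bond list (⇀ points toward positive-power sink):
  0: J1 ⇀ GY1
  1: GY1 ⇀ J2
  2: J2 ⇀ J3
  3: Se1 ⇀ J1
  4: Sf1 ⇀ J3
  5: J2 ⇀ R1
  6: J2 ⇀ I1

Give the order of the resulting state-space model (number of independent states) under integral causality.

b3 |J1  (Se1: effort source, stroke at far end)
b4 |Sf1  (Sf1 fixes flow; stroke at Sf1)
b0 |GY1  (0-jn J1 has e-setter on 3)
b2 |J3  (J3 needs exactly one e-in)
b1 |GY1  (GY1 both-in/both-out from 0)
b6 |I1  (prefer integral on I1)
b5 |J2  (only one effort-in slot at J2)

1  (I1 all integral)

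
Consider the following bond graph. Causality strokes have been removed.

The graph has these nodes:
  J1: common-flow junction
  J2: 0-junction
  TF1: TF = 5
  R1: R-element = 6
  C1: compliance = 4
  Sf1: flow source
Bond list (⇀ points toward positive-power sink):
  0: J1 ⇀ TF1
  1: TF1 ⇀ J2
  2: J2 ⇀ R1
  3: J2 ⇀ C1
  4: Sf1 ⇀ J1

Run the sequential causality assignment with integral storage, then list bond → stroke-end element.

β4 stroke at Sf1  (Sf1 fixes flow; stroke at Sf1)
β0 stroke at J1  (1-jn J1 has f-setter on 4)
β1 stroke at TF1  (through TF1, causality passes straight; one stroke at TF1)
β3 stroke at J2  (C1 outputs effort q/C1)
β2 stroke at R1  (J2: bond 3 brought effort, rest push out)

b0 stroke→J1
b1 stroke→TF1
b2 stroke→R1
b3 stroke→J2
b4 stroke→Sf1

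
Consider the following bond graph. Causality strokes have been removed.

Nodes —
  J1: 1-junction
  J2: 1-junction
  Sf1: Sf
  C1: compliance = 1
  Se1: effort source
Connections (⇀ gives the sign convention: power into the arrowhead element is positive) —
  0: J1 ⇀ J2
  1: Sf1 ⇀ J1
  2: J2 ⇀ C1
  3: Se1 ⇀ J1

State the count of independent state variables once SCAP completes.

1  (C1 all integral)

#1 →Sf1  (source Sf1 imposes f)
#3 →J1  (Se1 (Se) sets effort on bond)
#0 →J1  (J1 flow already set via bond 1)
#2 →J2  (common-f at J2 fixed by 0)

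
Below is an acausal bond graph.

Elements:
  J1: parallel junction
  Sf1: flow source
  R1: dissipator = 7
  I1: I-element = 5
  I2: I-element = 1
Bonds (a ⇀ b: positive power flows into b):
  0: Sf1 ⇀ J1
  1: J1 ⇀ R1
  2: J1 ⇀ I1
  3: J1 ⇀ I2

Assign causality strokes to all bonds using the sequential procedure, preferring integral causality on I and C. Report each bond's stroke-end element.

bond 0 stroke at Sf1  (Sf1 fixes flow; stroke at Sf1)
bond 2 stroke at I1  (I1 outputs flow p/I1)
bond 3 stroke at I2  (I2 outputs flow p/I2)
bond 1 stroke at J1  (J1 needs exactly one e-in)

bond 0 →Sf1
bond 1 →J1
bond 2 →I1
bond 3 →I2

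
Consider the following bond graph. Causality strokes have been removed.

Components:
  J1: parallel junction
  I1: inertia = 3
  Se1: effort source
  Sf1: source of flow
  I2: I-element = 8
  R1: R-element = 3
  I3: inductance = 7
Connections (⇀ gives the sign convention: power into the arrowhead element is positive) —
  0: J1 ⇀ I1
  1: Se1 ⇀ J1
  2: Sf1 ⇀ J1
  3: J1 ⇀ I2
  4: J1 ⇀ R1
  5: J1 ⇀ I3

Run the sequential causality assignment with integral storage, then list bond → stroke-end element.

bond 1 |J1  (Se1: effort source, stroke at far end)
bond 2 |Sf1  (source Sf1 imposes f)
bond 0 |I1  (J1: bond 1 brought effort, rest push out)
bond 3 |I2  (J1 effort already set via bond 1)
bond 4 |R1  (J1 effort already set via bond 1)
bond 5 |I3  (common-e at J1 fixed by 1)

β0 |I1
β1 |J1
β2 |Sf1
β3 |I2
β4 |R1
β5 |I3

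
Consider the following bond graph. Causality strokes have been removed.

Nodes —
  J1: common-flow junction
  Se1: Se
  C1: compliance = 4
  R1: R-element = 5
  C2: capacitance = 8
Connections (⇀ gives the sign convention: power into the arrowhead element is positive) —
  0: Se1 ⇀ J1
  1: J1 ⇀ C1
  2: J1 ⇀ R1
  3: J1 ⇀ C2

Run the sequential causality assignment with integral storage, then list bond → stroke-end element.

b0 stroke→J1  (Se1 (Se) sets effort on bond)
b1 stroke→J1  (C1 integral (e out))
b3 stroke→J1  (prefer integral on C2)
b2 stroke→R1  (only one flow-in slot at J1)

#0 stroke at J1
#1 stroke at J1
#2 stroke at R1
#3 stroke at J1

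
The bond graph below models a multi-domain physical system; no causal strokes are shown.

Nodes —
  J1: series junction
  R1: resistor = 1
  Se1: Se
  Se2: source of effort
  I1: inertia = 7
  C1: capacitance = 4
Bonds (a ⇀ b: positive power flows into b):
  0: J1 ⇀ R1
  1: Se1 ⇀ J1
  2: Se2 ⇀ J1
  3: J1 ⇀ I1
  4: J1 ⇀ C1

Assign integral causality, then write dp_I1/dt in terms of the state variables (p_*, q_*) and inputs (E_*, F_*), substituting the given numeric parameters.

bond 1 stroke at J1  (Se1 (Se) sets effort on bond)
bond 2 stroke at J1  (source Se2 imposes e)
bond 3 stroke at I1  (I1 outputs flow p/I1)
bond 0 stroke at J1  (J1: bond 3 brought flow, rest push out)
bond 4 stroke at J1  (J1 flow already set via bond 3)

dp_I1/dt = E_Se1 + E_Se2 - p_I1/7 - q_C1/4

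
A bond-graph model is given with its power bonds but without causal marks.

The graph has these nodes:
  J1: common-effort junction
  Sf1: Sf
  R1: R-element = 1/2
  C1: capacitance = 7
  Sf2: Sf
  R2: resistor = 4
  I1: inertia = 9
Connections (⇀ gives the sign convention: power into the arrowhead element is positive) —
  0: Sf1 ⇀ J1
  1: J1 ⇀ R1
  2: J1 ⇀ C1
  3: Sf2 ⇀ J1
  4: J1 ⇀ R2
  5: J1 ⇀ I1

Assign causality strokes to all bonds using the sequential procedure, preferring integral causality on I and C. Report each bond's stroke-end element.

b0 →Sf1
b1 →R1
b2 →J1
b3 →Sf2
b4 →R2
b5 →I1

bond 0 |Sf1  (Sf1: flow source, stroke at near end)
bond 3 |Sf2  (source Sf2 imposes f)
bond 2 |J1  (C1: C, integral causality)
bond 1 |R1  (J1: bond 2 brought effort, rest push out)
bond 4 |R2  (J1 effort already set via bond 2)
bond 5 |I1  (J1 effort already set via bond 2)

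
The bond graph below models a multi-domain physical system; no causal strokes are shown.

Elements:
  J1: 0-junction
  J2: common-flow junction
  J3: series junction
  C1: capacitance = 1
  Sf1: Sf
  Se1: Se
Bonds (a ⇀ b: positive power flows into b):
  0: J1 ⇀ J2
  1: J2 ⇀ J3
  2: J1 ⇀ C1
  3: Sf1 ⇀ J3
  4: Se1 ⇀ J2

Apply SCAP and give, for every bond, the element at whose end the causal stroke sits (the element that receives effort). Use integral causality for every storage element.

#3 stroke at Sf1  (source Sf1 imposes f)
#4 stroke at J2  (source Se1 imposes e)
#1 stroke at J3  (1-jn J3 has f-setter on 3)
#0 stroke at J2  (J2 flow already set via bond 1)
#2 stroke at J1  (only one effort-in slot at J1)

b0 |J2
b1 |J3
b2 |J1
b3 |Sf1
b4 |J2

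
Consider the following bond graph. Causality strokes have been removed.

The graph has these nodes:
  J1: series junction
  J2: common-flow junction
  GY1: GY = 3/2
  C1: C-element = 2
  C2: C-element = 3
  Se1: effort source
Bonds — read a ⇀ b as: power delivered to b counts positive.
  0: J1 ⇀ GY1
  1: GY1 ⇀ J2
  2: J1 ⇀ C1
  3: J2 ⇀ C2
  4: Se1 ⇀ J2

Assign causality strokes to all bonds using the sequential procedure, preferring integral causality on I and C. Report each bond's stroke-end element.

bond 4 stroke at J2  (Se1: effort source, stroke at far end)
bond 2 stroke at J1  (C1 outputs effort q/C1)
bond 0 stroke at GY1  (closing 1-jn rule on J1)
bond 1 stroke at GY1  (GY1 both-in/both-out from 0)
bond 3 stroke at J2  (J2: bond 1 brought flow, rest push out)

b0 |GY1
b1 |GY1
b2 |J1
b3 |J2
b4 |J2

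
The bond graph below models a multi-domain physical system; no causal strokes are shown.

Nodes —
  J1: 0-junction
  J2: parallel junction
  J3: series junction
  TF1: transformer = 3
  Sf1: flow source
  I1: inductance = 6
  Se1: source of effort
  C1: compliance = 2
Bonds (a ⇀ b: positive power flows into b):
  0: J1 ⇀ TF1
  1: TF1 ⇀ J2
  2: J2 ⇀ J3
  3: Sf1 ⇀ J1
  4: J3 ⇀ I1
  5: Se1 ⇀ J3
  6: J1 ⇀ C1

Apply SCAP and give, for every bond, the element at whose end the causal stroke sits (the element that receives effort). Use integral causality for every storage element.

#3 |Sf1  (Sf1 (Sf) sets flow on bond)
#5 |J3  (Se1 (Se) sets effort on bond)
#4 |I1  (I1 outputs flow p/I1)
#2 |J3  (J3: bond 4 brought flow, rest push out)
#1 |J2  (only one effort-in slot at J2)
#0 |TF1  (TF1: transformer flips bond 1)
#6 |J1  (only one effort-in slot at J1)

β0 |TF1
β1 |J2
β2 |J3
β3 |Sf1
β4 |I1
β5 |J3
β6 |J1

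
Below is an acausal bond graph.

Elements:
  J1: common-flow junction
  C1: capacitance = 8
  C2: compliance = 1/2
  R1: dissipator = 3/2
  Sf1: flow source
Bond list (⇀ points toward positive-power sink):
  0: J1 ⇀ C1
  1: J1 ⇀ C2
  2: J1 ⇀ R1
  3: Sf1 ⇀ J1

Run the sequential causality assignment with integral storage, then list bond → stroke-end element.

bond 0 stroke at J1
bond 1 stroke at J1
bond 2 stroke at J1
bond 3 stroke at Sf1

#3 stroke at Sf1  (source Sf1 imposes f)
#0 stroke at J1  (J1 flow already set via bond 3)
#1 stroke at J1  (common-f at J1 fixed by 3)
#2 stroke at J1  (J1: bond 3 brought flow, rest push out)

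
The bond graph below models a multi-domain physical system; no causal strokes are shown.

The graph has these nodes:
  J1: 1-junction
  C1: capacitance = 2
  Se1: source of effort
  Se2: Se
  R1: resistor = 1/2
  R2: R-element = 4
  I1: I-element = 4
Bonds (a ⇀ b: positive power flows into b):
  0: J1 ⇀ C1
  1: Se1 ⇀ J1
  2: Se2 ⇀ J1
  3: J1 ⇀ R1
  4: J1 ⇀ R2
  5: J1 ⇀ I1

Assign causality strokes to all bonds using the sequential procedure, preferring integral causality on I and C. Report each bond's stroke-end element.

#1 →J1  (source Se1 imposes e)
#2 →J1  (source Se2 imposes e)
#0 →J1  (C1 outputs effort q/C1)
#5 →I1  (I1 outputs flow p/I1)
#3 →J1  (J1 flow already set via bond 5)
#4 →J1  (J1 flow already set via bond 5)

b0 →J1
b1 →J1
b2 →J1
b3 →J1
b4 →J1
b5 →I1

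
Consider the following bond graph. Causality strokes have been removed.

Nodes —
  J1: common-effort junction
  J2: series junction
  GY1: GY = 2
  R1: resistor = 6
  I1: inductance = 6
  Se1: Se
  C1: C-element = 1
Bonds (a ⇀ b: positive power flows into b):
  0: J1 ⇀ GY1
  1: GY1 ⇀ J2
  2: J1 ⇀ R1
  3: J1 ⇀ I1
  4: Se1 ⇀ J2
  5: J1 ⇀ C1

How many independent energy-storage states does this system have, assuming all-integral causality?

#4 stroke at J2  (Se1 fixes effort; stroke away)
#1 stroke at GY1  (closing 1-jn rule on J2)
#0 stroke at GY1  (GY1 both-in/both-out from 1)
#3 stroke at I1  (I1 outputs flow p/I1)
#5 stroke at J1  (prefer integral on C1)
#2 stroke at R1  (J1: bond 5 brought effort, rest push out)

2  (C1, I1 all integral)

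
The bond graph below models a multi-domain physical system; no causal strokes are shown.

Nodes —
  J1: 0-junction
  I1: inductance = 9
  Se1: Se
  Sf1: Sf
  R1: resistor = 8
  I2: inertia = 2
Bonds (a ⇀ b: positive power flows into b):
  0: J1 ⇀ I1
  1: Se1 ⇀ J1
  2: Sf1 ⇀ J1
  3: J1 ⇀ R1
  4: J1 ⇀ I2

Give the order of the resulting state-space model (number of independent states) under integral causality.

2  (I1, I2 all integral)

#1 stroke at J1  (Se1: effort source, stroke at far end)
#2 stroke at Sf1  (Sf1: flow source, stroke at near end)
#0 stroke at I1  (J1 effort already set via bond 1)
#3 stroke at R1  (J1: bond 1 brought effort, rest push out)
#4 stroke at I2  (0-jn J1 has e-setter on 1)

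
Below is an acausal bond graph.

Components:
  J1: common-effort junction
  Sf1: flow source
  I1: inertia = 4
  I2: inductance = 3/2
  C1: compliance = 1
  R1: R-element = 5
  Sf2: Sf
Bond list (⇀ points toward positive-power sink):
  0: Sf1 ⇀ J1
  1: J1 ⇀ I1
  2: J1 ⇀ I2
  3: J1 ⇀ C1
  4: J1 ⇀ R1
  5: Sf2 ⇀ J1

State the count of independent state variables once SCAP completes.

3  (C1, I1, I2 all integral)

bond 0 stroke at Sf1  (Sf1 (Sf) sets flow on bond)
bond 5 stroke at Sf2  (Sf2 (Sf) sets flow on bond)
bond 1 stroke at I1  (I1 integral (f out))
bond 2 stroke at I2  (I2: I, integral causality)
bond 3 stroke at J1  (C1: C, integral causality)
bond 4 stroke at R1  (common-e at J1 fixed by 3)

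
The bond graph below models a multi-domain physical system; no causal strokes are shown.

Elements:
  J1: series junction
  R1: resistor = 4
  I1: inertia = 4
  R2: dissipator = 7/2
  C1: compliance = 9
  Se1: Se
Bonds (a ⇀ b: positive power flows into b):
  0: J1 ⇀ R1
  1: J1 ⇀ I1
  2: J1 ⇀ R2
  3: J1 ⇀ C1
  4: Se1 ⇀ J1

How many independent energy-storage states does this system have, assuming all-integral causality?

bond 4 →J1  (Se1 (Se) sets effort on bond)
bond 1 →I1  (I1: I, integral causality)
bond 0 →J1  (J1: bond 1 brought flow, rest push out)
bond 2 →J1  (common-f at J1 fixed by 1)
bond 3 →J1  (J1 flow already set via bond 1)

2  (C1, I1 all integral)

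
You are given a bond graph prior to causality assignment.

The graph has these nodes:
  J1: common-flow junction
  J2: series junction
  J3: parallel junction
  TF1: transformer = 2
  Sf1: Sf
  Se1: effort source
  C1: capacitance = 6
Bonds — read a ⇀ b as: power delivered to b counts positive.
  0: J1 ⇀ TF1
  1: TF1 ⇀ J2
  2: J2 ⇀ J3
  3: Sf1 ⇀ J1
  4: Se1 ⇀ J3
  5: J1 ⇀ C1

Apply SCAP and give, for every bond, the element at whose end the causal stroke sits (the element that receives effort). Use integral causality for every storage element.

β0 stroke at J1
β1 stroke at TF1
β2 stroke at J2
β3 stroke at Sf1
β4 stroke at J3
β5 stroke at J1

#3 |Sf1  (source Sf1 imposes f)
#4 |J3  (Se1: effort source, stroke at far end)
#0 |J1  (1-jn J1 has f-setter on 3)
#5 |J1  (J1: bond 3 brought flow, rest push out)
#2 |J2  (J3: bond 4 brought effort, rest push out)
#1 |TF1  (through TF1, causality passes straight; one stroke at TF1)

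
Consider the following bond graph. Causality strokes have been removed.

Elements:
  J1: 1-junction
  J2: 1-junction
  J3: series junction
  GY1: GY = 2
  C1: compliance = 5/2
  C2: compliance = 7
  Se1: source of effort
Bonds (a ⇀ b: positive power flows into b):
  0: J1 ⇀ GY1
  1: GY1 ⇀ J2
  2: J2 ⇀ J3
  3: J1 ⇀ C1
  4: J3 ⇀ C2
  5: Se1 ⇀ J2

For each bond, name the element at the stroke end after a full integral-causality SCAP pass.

b0 stroke→GY1
b1 stroke→GY1
b2 stroke→J2
b3 stroke→J1
b4 stroke→J3
b5 stroke→J2

bond 5 →J2  (Se1 fixes effort; stroke away)
bond 3 →J1  (C1: C, integral causality)
bond 0 →GY1  (only one flow-in slot at J1)
bond 1 →GY1  (GY1: gyrator matches bond 0)
bond 2 →J2  (J2: bond 1 brought flow, rest push out)
bond 4 →J3  (1-jn J3 has f-setter on 2)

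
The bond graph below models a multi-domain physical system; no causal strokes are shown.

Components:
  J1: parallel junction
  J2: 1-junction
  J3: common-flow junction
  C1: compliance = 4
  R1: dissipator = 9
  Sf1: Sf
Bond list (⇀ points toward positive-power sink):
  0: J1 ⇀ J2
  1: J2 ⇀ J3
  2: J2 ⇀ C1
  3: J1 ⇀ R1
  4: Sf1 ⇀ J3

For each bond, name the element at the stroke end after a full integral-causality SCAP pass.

bond 4 stroke→Sf1  (Sf1 fixes flow; stroke at Sf1)
bond 1 stroke→J3  (J3 flow already set via bond 4)
bond 0 stroke→J2  (J2 flow already set via bond 1)
bond 2 stroke→J2  (J2 flow already set via bond 1)
bond 3 stroke→J1  (only one effort-in slot at J1)

#0 →J2
#1 →J3
#2 →J2
#3 →J1
#4 →Sf1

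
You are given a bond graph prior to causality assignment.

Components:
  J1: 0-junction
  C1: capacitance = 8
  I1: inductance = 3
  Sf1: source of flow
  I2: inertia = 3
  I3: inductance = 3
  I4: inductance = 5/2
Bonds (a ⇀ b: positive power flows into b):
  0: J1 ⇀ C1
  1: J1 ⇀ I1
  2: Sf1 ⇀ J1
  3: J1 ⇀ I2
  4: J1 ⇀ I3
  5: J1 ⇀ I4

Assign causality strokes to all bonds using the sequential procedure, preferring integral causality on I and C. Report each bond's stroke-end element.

bond 2 |Sf1  (Sf1: flow source, stroke at near end)
bond 0 |J1  (C1 outputs effort q/C1)
bond 1 |I1  (common-e at J1 fixed by 0)
bond 3 |I2  (common-e at J1 fixed by 0)
bond 4 |I3  (J1 effort already set via bond 0)
bond 5 |I4  (common-e at J1 fixed by 0)

bond 0 →J1
bond 1 →I1
bond 2 →Sf1
bond 3 →I2
bond 4 →I3
bond 5 →I4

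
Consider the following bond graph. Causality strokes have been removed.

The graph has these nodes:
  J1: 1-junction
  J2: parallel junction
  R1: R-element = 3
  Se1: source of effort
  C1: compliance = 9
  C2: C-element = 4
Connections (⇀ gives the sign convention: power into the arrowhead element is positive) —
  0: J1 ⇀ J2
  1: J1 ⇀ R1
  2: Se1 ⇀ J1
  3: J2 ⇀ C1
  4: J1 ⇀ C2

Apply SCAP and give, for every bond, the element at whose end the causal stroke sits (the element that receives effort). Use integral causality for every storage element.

#0 |J1
#1 |R1
#2 |J1
#3 |J2
#4 |J1

β2 stroke at J1  (source Se1 imposes e)
β3 stroke at J2  (C1: C, integral causality)
β0 stroke at J1  (0-jn J2 has e-setter on 3)
β4 stroke at J1  (C2 integral (e out))
β1 stroke at R1  (only one flow-in slot at J1)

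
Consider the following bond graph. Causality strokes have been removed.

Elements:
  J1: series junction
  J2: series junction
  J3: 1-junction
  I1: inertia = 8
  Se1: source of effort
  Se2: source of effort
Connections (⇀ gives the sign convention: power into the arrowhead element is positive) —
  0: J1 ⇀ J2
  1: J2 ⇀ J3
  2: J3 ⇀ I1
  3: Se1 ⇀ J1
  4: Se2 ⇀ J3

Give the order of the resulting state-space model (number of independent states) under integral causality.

1  (I1 all integral)

bond 3 stroke→J1  (source Se1 imposes e)
bond 4 stroke→J3  (Se2 (Se) sets effort on bond)
bond 0 stroke→J2  (J1 needs exactly one f-in)
bond 1 stroke→J3  (only one flow-in slot at J2)
bond 2 stroke→I1  (only one flow-in slot at J3)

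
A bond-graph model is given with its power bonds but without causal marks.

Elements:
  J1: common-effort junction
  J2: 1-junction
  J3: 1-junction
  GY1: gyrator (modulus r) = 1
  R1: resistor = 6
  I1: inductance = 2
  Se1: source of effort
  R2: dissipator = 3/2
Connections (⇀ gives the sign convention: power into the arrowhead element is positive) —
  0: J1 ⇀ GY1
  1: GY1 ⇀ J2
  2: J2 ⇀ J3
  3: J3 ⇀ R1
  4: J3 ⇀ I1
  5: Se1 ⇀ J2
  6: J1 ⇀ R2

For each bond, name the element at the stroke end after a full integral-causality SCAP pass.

#0 stroke at J1
#1 stroke at J2
#2 stroke at J3
#3 stroke at J3
#4 stroke at I1
#5 stroke at J2
#6 stroke at R2

b5 |J2  (source Se1 imposes e)
b4 |I1  (I1: I, integral causality)
b2 |J3  (1-jn J3 has f-setter on 4)
b3 |J3  (J3: bond 4 brought flow, rest push out)
b1 |J2  (common-f at J2 fixed by 2)
b0 |J1  (GY1: gyrator matches bond 1)
b6 |R2  (J1: bond 0 brought effort, rest push out)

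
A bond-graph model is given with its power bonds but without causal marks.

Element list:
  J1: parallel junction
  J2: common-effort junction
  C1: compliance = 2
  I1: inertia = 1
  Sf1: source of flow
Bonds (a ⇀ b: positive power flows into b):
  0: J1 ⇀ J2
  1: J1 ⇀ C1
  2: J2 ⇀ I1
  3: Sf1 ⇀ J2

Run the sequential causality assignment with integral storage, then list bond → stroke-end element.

bond 3 |Sf1  (source Sf1 imposes f)
bond 1 |J1  (C1 outputs effort q/C1)
bond 0 |J2  (0-jn J1 has e-setter on 1)
bond 2 |I1  (J2: bond 0 brought effort, rest push out)

bond 0 stroke→J2
bond 1 stroke→J1
bond 2 stroke→I1
bond 3 stroke→Sf1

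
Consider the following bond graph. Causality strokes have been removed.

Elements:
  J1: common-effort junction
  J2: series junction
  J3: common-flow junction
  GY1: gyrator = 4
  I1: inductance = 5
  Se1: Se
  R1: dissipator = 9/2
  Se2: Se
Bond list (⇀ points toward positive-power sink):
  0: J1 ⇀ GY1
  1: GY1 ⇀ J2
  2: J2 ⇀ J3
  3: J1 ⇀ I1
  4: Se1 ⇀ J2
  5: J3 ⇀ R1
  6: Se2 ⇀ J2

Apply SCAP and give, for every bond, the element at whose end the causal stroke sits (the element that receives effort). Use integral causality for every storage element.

b0 stroke at J1
b1 stroke at J2
b2 stroke at J3
b3 stroke at I1
b4 stroke at J2
b5 stroke at R1
b6 stroke at J2

b4 |J2  (source Se1 imposes e)
b6 |J2  (Se2 (Se) sets effort on bond)
b3 |I1  (I1 integral (f out))
b0 |J1  (closing 0-jn rule on J1)
b1 |J2  (GY1 both-in/both-out from 0)
b2 |J3  (only one flow-in slot at J2)
b5 |R1  (only one flow-in slot at J3)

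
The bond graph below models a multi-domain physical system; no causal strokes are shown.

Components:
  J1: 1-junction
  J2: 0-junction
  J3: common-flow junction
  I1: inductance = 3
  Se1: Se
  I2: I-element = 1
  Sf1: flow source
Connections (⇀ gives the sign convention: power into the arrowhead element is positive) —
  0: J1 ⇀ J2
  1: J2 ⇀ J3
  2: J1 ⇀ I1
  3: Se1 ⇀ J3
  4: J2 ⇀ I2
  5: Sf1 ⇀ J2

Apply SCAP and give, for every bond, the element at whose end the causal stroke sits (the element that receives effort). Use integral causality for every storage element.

bond 0 stroke→J1
bond 1 stroke→J2
bond 2 stroke→I1
bond 3 stroke→J3
bond 4 stroke→I2
bond 5 stroke→Sf1

β3 stroke at J3  (Se1 (Se) sets effort on bond)
β5 stroke at Sf1  (Sf1 fixes flow; stroke at Sf1)
β1 stroke at J2  (J3: last free bond brings flow in)
β0 stroke at J1  (J2 effort already set via bond 1)
β4 stroke at I2  (J2: bond 1 brought effort, rest push out)
β2 stroke at I1  (J1 needs exactly one f-in)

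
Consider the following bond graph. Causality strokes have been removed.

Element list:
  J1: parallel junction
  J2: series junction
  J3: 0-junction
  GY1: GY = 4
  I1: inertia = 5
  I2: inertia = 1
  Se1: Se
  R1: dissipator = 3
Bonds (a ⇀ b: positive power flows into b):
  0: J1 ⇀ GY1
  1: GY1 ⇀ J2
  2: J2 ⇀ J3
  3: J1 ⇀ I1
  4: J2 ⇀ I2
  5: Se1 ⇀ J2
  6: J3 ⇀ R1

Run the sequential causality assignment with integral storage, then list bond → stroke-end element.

β5 →J2  (Se1 fixes effort; stroke away)
β3 →I1  (prefer integral on I1)
β0 →J1  (only one effort-in slot at J1)
β1 →J2  (GY1 both-in/both-out from 0)
β4 →I2  (I2: I, integral causality)
β2 →J2  (J2 flow already set via bond 4)
β6 →J3  (closing 0-jn rule on J3)

β0 →J1
β1 →J2
β2 →J2
β3 →I1
β4 →I2
β5 →J2
β6 →J3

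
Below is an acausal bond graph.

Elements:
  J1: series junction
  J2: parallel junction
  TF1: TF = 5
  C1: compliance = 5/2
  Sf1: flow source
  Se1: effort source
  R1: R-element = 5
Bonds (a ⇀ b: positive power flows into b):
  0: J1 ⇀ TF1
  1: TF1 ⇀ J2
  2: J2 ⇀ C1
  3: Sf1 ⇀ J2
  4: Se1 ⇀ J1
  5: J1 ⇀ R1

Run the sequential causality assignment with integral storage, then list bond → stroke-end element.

b0 stroke at J1
b1 stroke at TF1
b2 stroke at J2
b3 stroke at Sf1
b4 stroke at J1
b5 stroke at R1

b3 stroke→Sf1  (Sf1: flow source, stroke at near end)
b4 stroke→J1  (Se1 fixes effort; stroke away)
b2 stroke→J2  (C1: C, integral causality)
b1 stroke→TF1  (J2 effort already set via bond 2)
b0 stroke→J1  (TF TF1: opposite of bond 1)
b5 stroke→R1  (J1 needs exactly one f-in)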